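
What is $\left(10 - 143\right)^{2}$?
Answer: $17689$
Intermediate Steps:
$\left(10 - 143\right)^{2} = \left(-133\right)^{2} = 17689$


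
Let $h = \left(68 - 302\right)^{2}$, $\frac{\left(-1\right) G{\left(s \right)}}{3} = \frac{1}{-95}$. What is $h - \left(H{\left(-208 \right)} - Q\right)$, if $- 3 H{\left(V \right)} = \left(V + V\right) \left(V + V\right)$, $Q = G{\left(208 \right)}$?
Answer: $\frac{32045789}{285} \approx 1.1244 \cdot 10^{5}$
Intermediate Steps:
$G{\left(s \right)} = \frac{3}{95}$ ($G{\left(s \right)} = - \frac{3}{-95} = \left(-3\right) \left(- \frac{1}{95}\right) = \frac{3}{95}$)
$Q = \frac{3}{95} \approx 0.031579$
$h = 54756$ ($h = \left(-234\right)^{2} = 54756$)
$H{\left(V \right)} = - \frac{4 V^{2}}{3}$ ($H{\left(V \right)} = - \frac{\left(V + V\right) \left(V + V\right)}{3} = - \frac{2 V 2 V}{3} = - \frac{4 V^{2}}{3}$)
$h - \left(H{\left(-208 \right)} - Q\right) = 54756 - \left(- \frac{4 \left(-208\right)^{2}}{3} - \frac{3}{95}\right) = 54756 - \left(\left(- \frac{4}{3}\right) 43264 - \frac{3}{95}\right) = 54756 - \left(- \frac{173056}{3} - \frac{3}{95}\right) = 54756 - - \frac{16440329}{285} = 54756 + \frac{16440329}{285} = \frac{32045789}{285}$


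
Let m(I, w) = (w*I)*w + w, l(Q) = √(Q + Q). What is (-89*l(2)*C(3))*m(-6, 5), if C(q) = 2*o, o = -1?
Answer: -51620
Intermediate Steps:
l(Q) = √2*√Q (l(Q) = √(2*Q) = √2*√Q)
C(q) = -2 (C(q) = 2*(-1) = -2)
m(I, w) = w + I*w² (m(I, w) = (I*w)*w + w = I*w² + w = w + I*w²)
(-89*l(2)*C(3))*m(-6, 5) = (-89*√2*√2*(-2))*(5*(1 - 6*5)) = (-178*(-2))*(5*(1 - 30)) = (-89*(-4))*(5*(-29)) = 356*(-145) = -51620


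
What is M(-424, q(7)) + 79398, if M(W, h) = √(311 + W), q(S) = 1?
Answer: 79398 + I*√113 ≈ 79398.0 + 10.63*I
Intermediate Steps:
M(-424, q(7)) + 79398 = √(311 - 424) + 79398 = √(-113) + 79398 = I*√113 + 79398 = 79398 + I*√113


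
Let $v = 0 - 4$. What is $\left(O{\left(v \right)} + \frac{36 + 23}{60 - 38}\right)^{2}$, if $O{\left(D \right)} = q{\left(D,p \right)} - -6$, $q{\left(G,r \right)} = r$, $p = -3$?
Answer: $\frac{15625}{484} \approx 32.283$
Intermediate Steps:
$v = -4$
$O{\left(D \right)} = 3$ ($O{\left(D \right)} = -3 - -6 = -3 + 6 = 3$)
$\left(O{\left(v \right)} + \frac{36 + 23}{60 - 38}\right)^{2} = \left(3 + \frac{36 + 23}{60 - 38}\right)^{2} = \left(3 + \frac{59}{22}\right)^{2} = \left(\frac{125}{22}\right)^{2} = \frac{15625}{484}$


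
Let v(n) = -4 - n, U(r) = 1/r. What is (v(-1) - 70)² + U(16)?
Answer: 85265/16 ≈ 5329.1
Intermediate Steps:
(v(-1) - 70)² + U(16) = ((-4 - 1*(-1)) - 70)² + 1/16 = ((-4 + 1) - 70)² + 1/16 = (-3 - 70)² + 1/16 = (-73)² + 1/16 = 5329 + 1/16 = 85265/16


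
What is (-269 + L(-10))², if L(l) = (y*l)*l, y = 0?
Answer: 72361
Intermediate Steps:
L(l) = 0 (L(l) = (0*l)*l = 0*l = 0)
(-269 + L(-10))² = (-269 + 0)² = (-269)² = 72361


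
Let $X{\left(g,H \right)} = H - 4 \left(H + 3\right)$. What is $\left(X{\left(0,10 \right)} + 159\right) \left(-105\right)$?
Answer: $-12285$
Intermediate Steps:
$X{\left(g,H \right)} = -12 - 3 H$ ($X{\left(g,H \right)} = H - 4 \left(3 + H\right) = H - \left(12 + 4 H\right) = -12 - 3 H$)
$\left(X{\left(0,10 \right)} + 159\right) \left(-105\right) = \left(\left(-12 - 30\right) + 159\right) \left(-105\right) = \left(-42 + 159\right) \left(-105\right) = 117 \left(-105\right) = -12285$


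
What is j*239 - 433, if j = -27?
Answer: -6886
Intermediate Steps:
j*239 - 433 = -27*239 - 433 = -6453 - 433 = -6886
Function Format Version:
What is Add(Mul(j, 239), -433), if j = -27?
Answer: -6886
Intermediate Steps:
Add(Mul(j, 239), -433) = Add(Mul(-27, 239), -433) = Add(-6453, -433) = -6886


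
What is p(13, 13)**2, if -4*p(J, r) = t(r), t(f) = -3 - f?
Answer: 16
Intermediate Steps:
p(J, r) = 3/4 + r/4 (p(J, r) = -(-3 - r)/4 = 3/4 + r/4)
p(13, 13)**2 = (3/4 + (1/4)*13)**2 = (3/4 + 13/4)**2 = 4**2 = 16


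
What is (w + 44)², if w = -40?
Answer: 16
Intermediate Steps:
(w + 44)² = (-40 + 44)² = 4² = 16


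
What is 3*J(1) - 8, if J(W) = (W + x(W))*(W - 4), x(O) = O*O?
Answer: -26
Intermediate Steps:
x(O) = O**2
J(W) = (-4 + W)*(W + W**2) (J(W) = (W + W**2)*(W - 4) = (W + W**2)*(-4 + W) = (-4 + W)*(W + W**2))
3*J(1) - 8 = 3*(1*(-4 + 1**2 - 3*1)) - 8 = 3*(1*(-4 + 1 - 3)) - 8 = 3*(1*(-6)) - 8 = 3*(-6) - 8 = -18 - 8 = -26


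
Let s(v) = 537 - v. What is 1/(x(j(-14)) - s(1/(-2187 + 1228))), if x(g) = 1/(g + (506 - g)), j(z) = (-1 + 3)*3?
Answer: -485254/260580945 ≈ -0.0018622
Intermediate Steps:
j(z) = 6 (j(z) = 2*3 = 6)
x(g) = 1/506
1/(x(j(-14)) - s(1/(-2187 + 1228))) = 1/(1/506 - (537 - 1/(-2187 + 1228))) = 1/(1/506 - (537 - 1/(-959))) = 1/(1/506 - (537 - 1*(-1/959))) = 1/(1/506 - (537 + 1/959)) = 1/(1/506 - 1*514984/959) = 1/(1/506 - 514984/959) = 1/(-260580945/485254) = -485254/260580945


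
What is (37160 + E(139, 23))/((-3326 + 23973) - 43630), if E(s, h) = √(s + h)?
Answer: -37160/22983 - 3*√2/7661 ≈ -1.6174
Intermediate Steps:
E(s, h) = √(h + s)
(37160 + E(139, 23))/((-3326 + 23973) - 43630) = (37160 + √(23 + 139))/((-3326 + 23973) - 43630) = (37160 + √162)/(20647 - 43630) = (37160 + 9*√2)/(-22983) = (37160 + 9*√2)*(-1/22983) = -37160/22983 - 3*√2/7661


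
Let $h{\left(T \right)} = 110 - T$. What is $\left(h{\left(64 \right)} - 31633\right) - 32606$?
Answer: $-64193$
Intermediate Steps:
$\left(h{\left(64 \right)} - 31633\right) - 32606 = \left(\left(110 - 64\right) - 31633\right) - 32606 = \left(46 - 31633\right) - 32606 = -31587 - 32606 = -64193$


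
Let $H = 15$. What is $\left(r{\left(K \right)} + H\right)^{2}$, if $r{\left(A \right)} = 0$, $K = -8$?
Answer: $225$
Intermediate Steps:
$\left(r{\left(K \right)} + H\right)^{2} = \left(0 + 15\right)^{2} = 15^{2} = 225$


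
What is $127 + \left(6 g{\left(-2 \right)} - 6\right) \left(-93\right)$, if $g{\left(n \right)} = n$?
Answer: $1801$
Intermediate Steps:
$127 + \left(6 g{\left(-2 \right)} - 6\right) \left(-93\right) = 127 + \left(6 \left(-2\right) - 6\right) \left(-93\right) = 127 + \left(-12 - 6\right) \left(-93\right) = 127 - -1674 = 127 + 1674 = 1801$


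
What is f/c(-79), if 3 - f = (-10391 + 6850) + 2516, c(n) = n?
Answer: -1028/79 ≈ -13.013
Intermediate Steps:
f = 1028 (f = 3 - ((-10391 + 6850) + 2516) = 3 - (-3541 + 2516) = 3 - 1*(-1025) = 3 + 1025 = 1028)
f/c(-79) = 1028/(-79) = 1028*(-1/79) = -1028/79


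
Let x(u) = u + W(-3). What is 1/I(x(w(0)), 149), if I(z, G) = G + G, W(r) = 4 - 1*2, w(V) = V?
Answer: 1/298 ≈ 0.0033557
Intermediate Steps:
W(r) = 2 (W(r) = 4 - 2 = 2)
x(u) = 2 + u (x(u) = u + 2 = 2 + u)
I(z, G) = 2*G
1/I(x(w(0)), 149) = 1/(2*149) = 1/298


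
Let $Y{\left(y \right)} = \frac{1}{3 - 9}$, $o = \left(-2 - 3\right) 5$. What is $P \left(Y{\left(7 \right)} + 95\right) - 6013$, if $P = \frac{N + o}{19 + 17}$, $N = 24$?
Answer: $- \frac{1299377}{216} \approx -6015.6$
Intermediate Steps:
$o = -25$ ($o = \left(-5\right) 5 = -25$)
$P = - \frac{1}{36}$ ($P = \frac{24 - 25}{19 + 17} = - \frac{1}{36} \approx -0.027778$)
$Y{\left(y \right)} = - \frac{1}{6}$ ($Y{\left(y \right)} = \frac{1}{-6} = - \frac{1}{6}$)
$P \left(Y{\left(7 \right)} + 95\right) - 6013 = - \frac{- \frac{1}{6} + 95}{36} - 6013 = \left(- \frac{1}{36}\right) \frac{569}{6} - 6013 = - \frac{569}{216} - 6013 = - \frac{1299377}{216}$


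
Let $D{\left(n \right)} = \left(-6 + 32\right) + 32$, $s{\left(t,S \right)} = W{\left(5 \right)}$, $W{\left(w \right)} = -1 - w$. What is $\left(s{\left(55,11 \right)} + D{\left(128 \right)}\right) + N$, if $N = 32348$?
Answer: $32400$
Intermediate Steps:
$s{\left(t,S \right)} = -6$ ($s{\left(t,S \right)} = -1 - 5 = -6$)
$D{\left(n \right)} = 58$ ($D{\left(n \right)} = 26 + 32 = 58$)
$\left(s{\left(55,11 \right)} + D{\left(128 \right)}\right) + N = \left(-6 + 58\right) + 32348 = 52 + 32348 = 32400$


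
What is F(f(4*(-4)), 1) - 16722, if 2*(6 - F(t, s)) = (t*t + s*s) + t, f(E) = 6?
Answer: -33475/2 ≈ -16738.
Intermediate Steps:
F(t, s) = 6 - t/2 - s**2/2 - t**2/2 (F(t, s) = 6 - ((t*t + s*s) + t)/2 = 6 - ((t**2 + s**2) + t)/2 = 6 - ((s**2 + t**2) + t)/2 = 6 - (t + s**2 + t**2)/2 = 6 + (-t/2 - s**2/2 - t**2/2) = 6 - t/2 - s**2/2 - t**2/2)
F(f(4*(-4)), 1) - 16722 = (6 - 1/2*6 - 1/2*1**2 - 1/2*6**2) - 16722 = (6 - 3 - 1/2*1 - 1/2*36) - 16722 = (6 - 3 - 1/2 - 18) - 16722 = -31/2 - 16722 = -33475/2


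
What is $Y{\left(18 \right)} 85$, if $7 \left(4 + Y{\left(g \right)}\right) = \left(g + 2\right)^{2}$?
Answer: $\frac{31620}{7} \approx 4517.1$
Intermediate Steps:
$Y{\left(g \right)} = -4 + \frac{\left(2 + g\right)^{2}}{7}$ ($Y{\left(g \right)} = -4 + \frac{\left(g + 2\right)^{2}}{7} = -4 + \frac{\left(2 + g\right)^{2}}{7}$)
$Y{\left(18 \right)} 85 = \left(-4 + \frac{\left(2 + 18\right)^{2}}{7}\right) 85 = \left(-4 + \frac{20^{2}}{7}\right) 85 = \left(-4 + \frac{1}{7} \cdot 400\right) 85 = \left(-4 + \frac{400}{7}\right) 85 = \frac{372}{7} \cdot 85 = \frac{31620}{7}$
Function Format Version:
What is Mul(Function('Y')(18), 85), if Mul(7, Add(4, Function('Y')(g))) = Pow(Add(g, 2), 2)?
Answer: Rational(31620, 7) ≈ 4517.1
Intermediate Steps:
Function('Y')(g) = Add(-4, Mul(Rational(1, 7), Pow(Add(2, g), 2))) (Function('Y')(g) = Add(-4, Mul(Rational(1, 7), Pow(Add(g, 2), 2))) = Add(-4, Mul(Rational(1, 7), Pow(Add(2, g), 2))))
Mul(Function('Y')(18), 85) = Mul(Add(-4, Mul(Rational(1, 7), Pow(Add(2, 18), 2))), 85) = Mul(Add(-4, Mul(Rational(1, 7), Pow(20, 2))), 85) = Mul(Add(-4, Mul(Rational(1, 7), 400)), 85) = Mul(Add(-4, Rational(400, 7)), 85) = Mul(Rational(372, 7), 85) = Rational(31620, 7)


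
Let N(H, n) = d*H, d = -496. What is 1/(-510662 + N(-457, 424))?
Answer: -1/283990 ≈ -3.5213e-6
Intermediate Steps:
N(H, n) = -496*H
1/(-510662 + N(-457, 424)) = 1/(-510662 - 496*(-457)) = 1/(-510662 + 226672) = 1/(-283990) = -1/283990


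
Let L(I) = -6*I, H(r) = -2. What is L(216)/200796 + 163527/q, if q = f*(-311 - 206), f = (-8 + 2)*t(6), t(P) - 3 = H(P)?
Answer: 911987425/17301922 ≈ 52.710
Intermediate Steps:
t(P) = 1 (t(P) = 3 - 2 = 1)
f = -6 (f = (-8 + 2)*1 = -6*1 = -6)
q = 3102 (q = -6*(-311 - 206) = -6*(-517) = 3102)
L(216)/200796 + 163527/q = -6*216/200796 + 163527/3102 = -1296*1/200796 + 163527*(1/3102) = -108/16733 + 54509/1034 = 911987425/17301922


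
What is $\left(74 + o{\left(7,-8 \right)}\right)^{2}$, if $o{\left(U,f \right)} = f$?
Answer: $4356$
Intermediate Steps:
$\left(74 + o{\left(7,-8 \right)}\right)^{2} = \left(74 - 8\right)^{2} = 66^{2} = 4356$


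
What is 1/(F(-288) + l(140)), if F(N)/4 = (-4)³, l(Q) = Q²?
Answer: 1/19344 ≈ 5.1696e-5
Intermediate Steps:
F(N) = -256 (F(N) = 4*(-4)³ = 4*(-64) = -256)
1/(F(-288) + l(140)) = 1/(-256 + 140²) = 1/(-256 + 19600) = 1/19344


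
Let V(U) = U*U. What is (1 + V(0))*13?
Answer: 13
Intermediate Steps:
V(U) = U²
(1 + V(0))*13 = (1 + 0²)*13 = (1 + 0)*13 = 1*13 = 13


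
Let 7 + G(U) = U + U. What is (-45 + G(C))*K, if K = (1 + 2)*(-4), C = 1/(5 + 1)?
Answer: 620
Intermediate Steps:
C = ⅙ (C = 1/6 = ⅙ ≈ 0.16667)
G(U) = -7 + 2*U (G(U) = -7 + (U + U) = -7 + 2*U)
K = -12 (K = 3*(-4) = -12)
(-45 + G(C))*K = (-45 + (-7 + 2*(⅙)))*(-12) = (-45 + (-7 + ⅓))*(-12) = (-45 - 20/3)*(-12) = -155/3*(-12) = 620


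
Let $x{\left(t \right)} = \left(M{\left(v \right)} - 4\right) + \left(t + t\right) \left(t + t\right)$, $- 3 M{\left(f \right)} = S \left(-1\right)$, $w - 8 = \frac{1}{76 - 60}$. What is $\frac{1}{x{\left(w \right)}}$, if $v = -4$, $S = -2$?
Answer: $\frac{192}{49027} \approx 0.0039162$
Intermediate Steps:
$w = \frac{129}{16}$ ($w = 8 + \frac{1}{76 - 60} = 8 + \frac{1}{16} = \frac{129}{16} \approx 8.0625$)
$M{\left(f \right)} = - \frac{2}{3}$ ($M{\left(f \right)} = - \frac{\left(-2\right) \left(-1\right)}{3} = \left(- \frac{1}{3}\right) 2 = - \frac{2}{3}$)
$x{\left(t \right)} = - \frac{14}{3} + 4 t^{2}$ ($x{\left(t \right)} = \left(- \frac{2}{3} - 4\right) + \left(t + t\right) \left(t + t\right) = - \frac{14}{3} + 2 t 2 t = - \frac{14}{3} + 4 t^{2}$)
$\frac{1}{x{\left(w \right)}} = \frac{1}{- \frac{14}{3} + 4 \left(\frac{129}{16}\right)^{2}} = \frac{1}{- \frac{14}{3} + 4 \cdot \frac{16641}{256}} = \frac{1}{- \frac{14}{3} + \frac{16641}{64}} = \frac{1}{\frac{49027}{192}} = \frac{192}{49027}$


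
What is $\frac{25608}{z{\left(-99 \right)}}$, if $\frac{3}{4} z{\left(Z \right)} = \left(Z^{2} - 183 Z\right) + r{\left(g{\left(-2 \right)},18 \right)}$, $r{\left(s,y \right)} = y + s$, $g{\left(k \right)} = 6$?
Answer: $\frac{3201}{4657} \approx 0.68735$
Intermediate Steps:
$r{\left(s,y \right)} = s + y$
$z{\left(Z \right)} = 32 - 244 Z + \frac{4 Z^{2}}{3}$ ($z{\left(Z \right)} = \frac{4 \left(\left(Z^{2} - 183 Z\right) + \left(6 + 18\right)\right)}{3} = \frac{4 \left(\left(Z^{2} - 183 Z\right) + 24\right)}{3} = \frac{4 \left(24 + Z^{2} - 183 Z\right)}{3} = 32 - 244 Z + \frac{4 Z^{2}}{3}$)
$\frac{25608}{z{\left(-99 \right)}} = \frac{25608}{32 - -24156 + \frac{4 \left(-99\right)^{2}}{3}} = \frac{25608}{32 + 24156 + \frac{4}{3} \cdot 9801} = \frac{25608}{32 + 24156 + 13068} = \frac{25608}{37256} = 25608 \cdot \frac{1}{37256} = \frac{3201}{4657}$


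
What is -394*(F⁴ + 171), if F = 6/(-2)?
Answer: -99288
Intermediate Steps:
F = -3 (F = 6*(-½) = -3)
-394*(F⁴ + 171) = -394*((-3)⁴ + 171) = -394*(81 + 171) = -394*252 = -99288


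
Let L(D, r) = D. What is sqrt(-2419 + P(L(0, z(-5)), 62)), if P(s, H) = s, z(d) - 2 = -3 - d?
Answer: I*sqrt(2419) ≈ 49.183*I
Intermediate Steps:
z(d) = -1 - d (z(d) = 2 + (-3 - d) = -1 - d)
sqrt(-2419 + P(L(0, z(-5)), 62)) = sqrt(-2419 + 0) = sqrt(-2419) = I*sqrt(2419)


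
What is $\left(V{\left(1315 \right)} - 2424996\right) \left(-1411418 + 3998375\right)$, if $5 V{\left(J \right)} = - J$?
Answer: $-6274040746863$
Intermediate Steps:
$V{\left(J \right)} = - \frac{J}{5}$ ($V{\left(J \right)} = \frac{\left(-1\right) J}{5} = - \frac{J}{5}$)
$\left(V{\left(1315 \right)} - 2424996\right) \left(-1411418 + 3998375\right) = \left(\left(- \frac{1}{5}\right) 1315 - 2424996\right) \left(-1411418 + 3998375\right) = \left(-263 - 2424996\right) 2586957 = \left(-2425259\right) 2586957 = -6274040746863$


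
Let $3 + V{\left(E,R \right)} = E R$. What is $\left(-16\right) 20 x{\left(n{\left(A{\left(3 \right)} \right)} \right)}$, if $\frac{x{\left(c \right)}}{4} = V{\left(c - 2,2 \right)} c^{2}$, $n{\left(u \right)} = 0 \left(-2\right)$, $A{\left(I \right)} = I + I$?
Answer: $0$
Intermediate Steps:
$A{\left(I \right)} = 2 I$
$V{\left(E,R \right)} = -3 + E R$
$n{\left(u \right)} = 0$
$x{\left(c \right)} = 4 c^{2} \left(-7 + 2 c\right)$ ($x{\left(c \right)} = 4 \left(-3 + \left(c - 2\right) 2\right) c^{2} = 4 \left(-3 + \left(-2 + c\right) 2\right) c^{2} = 4 \left(-3 + \left(-4 + 2 c\right)\right) c^{2} = 4 \left(-7 + 2 c\right) c^{2} = 4 c^{2} \left(-7 + 2 c\right)$)
$\left(-16\right) 20 x{\left(n{\left(A{\left(3 \right)} \right)} \right)} = \left(-16\right) 20 \cdot 0^{2} \left(-28 + 8 \cdot 0\right) = - 320 \cdot 0 \left(-28 + 0\right) = - 320 \cdot 0 \left(-28\right) = \left(-320\right) 0 = 0$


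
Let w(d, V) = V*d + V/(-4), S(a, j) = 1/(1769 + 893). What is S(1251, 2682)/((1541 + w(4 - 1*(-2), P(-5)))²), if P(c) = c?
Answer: 8/48701823731 ≈ 1.6426e-10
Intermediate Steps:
S(a, j) = 1/2662
w(d, V) = -V/4 + V*d (w(d, V) = V*d - V/4 = -V/4 + V*d)
S(1251, 2682)/((1541 + w(4 - 1*(-2), P(-5)))²) = 1/(2662*((1541 - 5*(-¼ + (4 - 1*(-2))))²)) = 1/(2662*((1541 - 5*(-¼ + (4 + 2)))²)) = 1/(2662*((1541 - 5*(-¼ + 6))²)) = 1/(2662*((1541 - 5*23/4)²)) = 1/(2662*((1541 - 115/4)²)) = 1/(2662*((6049/4)²)) = 1/(2662*(36590401/16)) = (1/2662)*(16/36590401) = 8/48701823731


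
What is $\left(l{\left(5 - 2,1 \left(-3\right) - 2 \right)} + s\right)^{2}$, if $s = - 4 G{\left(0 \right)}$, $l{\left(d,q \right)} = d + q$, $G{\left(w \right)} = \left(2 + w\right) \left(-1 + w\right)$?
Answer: $36$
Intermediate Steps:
$G{\left(w \right)} = \left(-1 + w\right) \left(2 + w\right)$
$s = 8$ ($s = - 4 \left(-2 + 0 + 0^{2}\right) = - 4 \left(-2 + 0 + 0\right) = \left(-4\right) \left(-2\right) = 8$)
$\left(l{\left(5 - 2,1 \left(-3\right) - 2 \right)} + s\right)^{2} = \left(\left(\left(5 - 2\right) + \left(1 \left(-3\right) - 2\right)\right) + 8\right)^{2} = \left(\left(\left(5 - 2\right) - 5\right) + 8\right)^{2} = \left(\left(3 - 5\right) + 8\right)^{2} = \left(-2 + 8\right)^{2} = 6^{2} = 36$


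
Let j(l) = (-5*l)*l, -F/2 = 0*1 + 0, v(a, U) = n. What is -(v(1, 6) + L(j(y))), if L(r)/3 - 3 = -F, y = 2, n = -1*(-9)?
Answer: -18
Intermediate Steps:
n = 9
v(a, U) = 9
F = 0 (F = -2*(0*1 + 0) = -2*(0 + 0) = -2*0 = 0)
j(l) = -5*l**2
L(r) = 9 (L(r) = 9 + 3*(-1*0) = 9 + 3*0 = 9 + 0 = 9)
-(v(1, 6) + L(j(y))) = -(9 + 9) = -1*18 = -18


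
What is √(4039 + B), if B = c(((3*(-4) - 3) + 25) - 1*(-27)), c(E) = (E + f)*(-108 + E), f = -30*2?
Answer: 2*√1418 ≈ 75.313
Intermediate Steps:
f = -60
c(E) = (-108 + E)*(-60 + E) (c(E) = (E - 60)*(-108 + E) = (-60 + E)*(-108 + E) = (-108 + E)*(-60 + E))
B = 1633 (B = 6480 + (((3*(-4) - 3) + 25) - 1*(-27))² - 168*(((3*(-4) - 3) + 25) - 1*(-27)) = 6480 + (((-12 - 3) + 25) + 27)² - 168*(((-12 - 3) + 25) + 27) = 6480 + ((-15 + 25) + 27)² - 168*((-15 + 25) + 27) = 6480 + (10 + 27)² - 168*(10 + 27) = 6480 + 37² - 168*37 = 6480 + 1369 - 6216 = 1633)
√(4039 + B) = √(4039 + 1633) = √5672 = 2*√1418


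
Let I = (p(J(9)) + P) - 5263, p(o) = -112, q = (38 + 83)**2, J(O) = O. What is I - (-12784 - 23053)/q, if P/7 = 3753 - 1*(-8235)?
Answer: 1149954618/14641 ≈ 78544.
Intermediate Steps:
q = 14641 (q = 121**2 = 14641)
P = 83916 (P = 7*(3753 - 1*(-8235)) = 7*(3753 + 8235) = 7*11988 = 83916)
I = 78541 (I = (-112 + 83916) - 5263 = 83804 - 5263 = 78541)
I - (-12784 - 23053)/q = 78541 - (-12784 - 23053)/14641 = 78541 - (-35837)/14641 = 78541 - 1*(-35837/14641) = 78541 + 35837/14641 = 1149954618/14641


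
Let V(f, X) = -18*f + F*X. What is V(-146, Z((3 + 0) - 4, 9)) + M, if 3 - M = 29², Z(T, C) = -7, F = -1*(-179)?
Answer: 537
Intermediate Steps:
F = 179
V(f, X) = -18*f + 179*X
M = -838 (M = 3 - 1*29² = 3 - 1*841 = 3 - 841 = -838)
V(-146, Z((3 + 0) - 4, 9)) + M = (-18*(-146) + 179*(-7)) - 838 = (2628 - 1253) - 838 = 1375 - 838 = 537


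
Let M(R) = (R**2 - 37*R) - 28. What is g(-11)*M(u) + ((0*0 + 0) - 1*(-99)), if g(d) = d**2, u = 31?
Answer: -25795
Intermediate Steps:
M(R) = -28 + R**2 - 37*R
g(-11)*M(u) + ((0*0 + 0) - 1*(-99)) = (-11)**2*(-28 + 31**2 - 37*31) + ((0*0 + 0) - 1*(-99)) = 121*(-28 + 961 - 1147) + ((0 + 0) + 99) = 121*(-214) + (0 + 99) = -25894 + 99 = -25795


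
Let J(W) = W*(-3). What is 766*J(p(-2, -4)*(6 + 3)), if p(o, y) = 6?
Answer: -124092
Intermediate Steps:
J(W) = -3*W
766*J(p(-2, -4)*(6 + 3)) = 766*(-18*(6 + 3)) = 766*(-18*9) = 766*(-3*54) = 766*(-162) = -124092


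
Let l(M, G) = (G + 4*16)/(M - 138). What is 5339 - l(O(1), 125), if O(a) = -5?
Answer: 763666/143 ≈ 5340.3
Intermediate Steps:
l(M, G) = (64 + G)/(-138 + M) (l(M, G) = (G + 64)/(-138 + M) = (64 + G)/(-138 + M))
5339 - l(O(1), 125) = 5339 - (64 + 125)/(-138 - 5) = 5339 - 189/(-143) = 5339 - (-1)*189/143 = 5339 - 1*(-189/143) = 5339 + 189/143 = 763666/143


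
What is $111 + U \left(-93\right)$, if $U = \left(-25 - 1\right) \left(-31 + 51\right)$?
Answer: $48471$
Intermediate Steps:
$U = -520$ ($U = \left(-26\right) 20 = -520$)
$111 + U \left(-93\right) = 111 - -48360 = 111 + 48360 = 48471$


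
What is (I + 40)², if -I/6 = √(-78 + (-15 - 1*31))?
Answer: -2864 - 960*I*√31 ≈ -2864.0 - 5345.1*I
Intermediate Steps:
I = -12*I*√31 (I = -6*√(-78 + (-15 - 1*31)) = -6*√(-78 + (-15 - 31)) = -6*√(-78 - 46) = -12*I*√31 ≈ -66.813*I)
(I + 40)² = (-12*I*√31 + 40)² = (40 - 12*I*√31)²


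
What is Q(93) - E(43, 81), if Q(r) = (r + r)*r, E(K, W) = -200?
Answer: 17498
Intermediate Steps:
Q(r) = 2*r² (Q(r) = (2*r)*r = 2*r²)
Q(93) - E(43, 81) = 2*93² - 1*(-200) = 2*8649 + 200 = 17298 + 200 = 17498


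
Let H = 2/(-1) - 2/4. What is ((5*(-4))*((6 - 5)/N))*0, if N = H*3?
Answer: 0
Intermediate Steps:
H = -5/2 (H = 2*(-1) - 2*¼ = -2 - ½ = -5/2 ≈ -2.5000)
N = -15/2 (N = -5/2*3 = -15/2 ≈ -7.5000)
((5*(-4))*((6 - 5)/N))*0 = ((5*(-4))*((6 - 5)/(-15/2)))*0 = -20*(-2)/15*0 = -20*(-2/15)*0 = (8/3)*0 = 0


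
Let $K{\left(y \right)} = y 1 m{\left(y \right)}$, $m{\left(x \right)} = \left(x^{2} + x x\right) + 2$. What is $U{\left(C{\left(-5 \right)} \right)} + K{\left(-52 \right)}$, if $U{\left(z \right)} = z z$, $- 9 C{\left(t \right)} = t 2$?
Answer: $- \frac{22786820}{81} \approx -2.8132 \cdot 10^{5}$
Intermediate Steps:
$m{\left(x \right)} = 2 + 2 x^{2}$ ($m{\left(x \right)} = \left(x^{2} + x^{2}\right) + 2 = 2 x^{2} + 2 = 2 + 2 x^{2}$)
$C{\left(t \right)} = - \frac{2 t}{9}$ ($C{\left(t \right)} = - \frac{t 2}{9} = - \frac{2 t}{9}$)
$K{\left(y \right)} = y \left(2 + 2 y^{2}\right)$ ($K{\left(y \right)} = y 1 \left(2 + 2 y^{2}\right) = y \left(2 + 2 y^{2}\right)$)
$U{\left(z \right)} = z^{2}$
$U{\left(C{\left(-5 \right)} \right)} + K{\left(-52 \right)} = \left(\left(- \frac{2}{9}\right) \left(-5\right)\right)^{2} + 2 \left(-52\right) \left(1 + \left(-52\right)^{2}\right) = \left(\frac{10}{9}\right)^{2} + 2 \left(-52\right) \left(1 + 2704\right) = \frac{100}{81} + 2 \left(-52\right) 2705 = \frac{100}{81} - 281320 = - \frac{22786820}{81}$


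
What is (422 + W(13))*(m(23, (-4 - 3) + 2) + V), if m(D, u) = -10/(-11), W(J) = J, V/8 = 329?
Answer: 12598470/11 ≈ 1.1453e+6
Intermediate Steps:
V = 2632 (V = 8*329 = 2632)
m(D, u) = 10/11 (m(D, u) = -10*(-1/11) = 10/11)
(422 + W(13))*(m(23, (-4 - 3) + 2) + V) = (422 + 13)*(10/11 + 2632) = 435*(28962/11) = 12598470/11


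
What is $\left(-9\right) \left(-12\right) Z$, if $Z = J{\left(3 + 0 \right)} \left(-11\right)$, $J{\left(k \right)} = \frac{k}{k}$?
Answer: $-1188$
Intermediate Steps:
$J{\left(k \right)} = 1$
$Z = -11$ ($Z = 1 \left(-11\right) = -11$)
$\left(-9\right) \left(-12\right) Z = \left(-9\right) \left(-12\right) \left(-11\right) = 108 \left(-11\right) = -1188$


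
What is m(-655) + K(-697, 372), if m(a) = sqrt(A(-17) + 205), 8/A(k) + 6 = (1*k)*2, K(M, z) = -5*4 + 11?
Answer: -9 + 32*sqrt(5)/5 ≈ 5.3108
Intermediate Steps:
K(M, z) = -9 (K(M, z) = -20 + 11 = -9)
A(k) = 8/(-6 + 2*k) (A(k) = 8/(-6 + (1*k)*2) = 8/(-6 + k*2) = 8/(-6 + 2*k))
m(a) = 32*sqrt(5)/5 (m(a) = sqrt(4/(-3 - 17) + 205) = sqrt(4/(-20) + 205) = sqrt(4*(-1/20) + 205) = sqrt(-1/5 + 205) = sqrt(1024/5) = 32*sqrt(5)/5)
m(-655) + K(-697, 372) = 32*sqrt(5)/5 - 9 = -9 + 32*sqrt(5)/5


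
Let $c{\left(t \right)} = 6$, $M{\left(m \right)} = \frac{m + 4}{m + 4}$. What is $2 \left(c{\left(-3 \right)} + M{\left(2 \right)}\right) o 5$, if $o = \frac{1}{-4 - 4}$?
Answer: $- \frac{35}{4} \approx -8.75$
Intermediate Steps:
$M{\left(m \right)} = 1$ ($M{\left(m \right)} = \frac{4 + m}{4 + m} = 1$)
$o = - \frac{1}{8}$ ($o = \frac{1}{-8} = - \frac{1}{8} \approx -0.125$)
$2 \left(c{\left(-3 \right)} + M{\left(2 \right)}\right) o 5 = 2 \left(6 + 1\right) \left(- \frac{1}{8}\right) 5 = 2 \cdot 7 \left(- \frac{1}{8}\right) 5 = 2 \left(- \frac{7}{8}\right) 5 = \left(- \frac{7}{4}\right) 5 = - \frac{35}{4}$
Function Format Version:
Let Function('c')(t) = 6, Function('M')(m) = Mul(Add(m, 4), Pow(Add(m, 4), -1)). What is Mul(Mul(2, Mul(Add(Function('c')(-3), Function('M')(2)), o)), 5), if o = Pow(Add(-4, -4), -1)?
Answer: Rational(-35, 4) ≈ -8.7500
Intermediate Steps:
Function('M')(m) = 1 (Function('M')(m) = Mul(Add(4, m), Pow(Add(4, m), -1)) = 1)
o = Rational(-1, 8) (o = Pow(-8, -1) = Rational(-1, 8) ≈ -0.12500)
Mul(Mul(2, Mul(Add(Function('c')(-3), Function('M')(2)), o)), 5) = Mul(Mul(2, Mul(Add(6, 1), Rational(-1, 8))), 5) = Mul(Mul(2, Mul(7, Rational(-1, 8))), 5) = Mul(Mul(2, Rational(-7, 8)), 5) = Mul(Rational(-7, 4), 5) = Rational(-35, 4)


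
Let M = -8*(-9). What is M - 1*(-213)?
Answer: 285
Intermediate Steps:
M = 72
M - 1*(-213) = 72 - 1*(-213) = 72 + 213 = 285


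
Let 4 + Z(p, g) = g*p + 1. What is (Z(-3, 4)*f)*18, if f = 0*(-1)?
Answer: 0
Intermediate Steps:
Z(p, g) = -3 + g*p (Z(p, g) = -4 + (g*p + 1) = -4 + (1 + g*p) = -3 + g*p)
f = 0
(Z(-3, 4)*f)*18 = ((-3 + 4*(-3))*0)*18 = ((-3 - 12)*0)*18 = -15*0*18 = 0*18 = 0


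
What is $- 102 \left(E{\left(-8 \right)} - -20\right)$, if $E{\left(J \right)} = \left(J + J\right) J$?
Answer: $-15096$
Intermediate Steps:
$E{\left(J \right)} = 2 J^{2}$ ($E{\left(J \right)} = 2 J J = 2 J^{2}$)
$- 102 \left(E{\left(-8 \right)} - -20\right) = - 102 \left(2 \left(-8\right)^{2} - -20\right) = - 102 \left(2 \cdot 64 + 20\right) = - 102 \left(128 + 20\right) = \left(-102\right) 148 = -15096$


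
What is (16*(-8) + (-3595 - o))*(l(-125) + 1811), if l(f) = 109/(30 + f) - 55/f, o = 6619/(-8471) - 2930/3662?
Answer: -49633389429359391/7367440475 ≈ -6.7369e+6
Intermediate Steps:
o = -24529404/15510401 (o = 6619*(-1/8471) - 2930*1/3662 = -6619/8471 - 1465/1831 = -24529404/15510401 ≈ -1.5815)
l(f) = -55/f + 109/(30 + f)
(16*(-8) + (-3595 - o))*(l(-125) + 1811) = (16*(-8) + (-3595 - 1*(-24529404/15510401)))*(6*(-275 + 9*(-125))/(-125*(30 - 125)) + 1811) = (-128 + (-3595 + 24529404/15510401))*(6*(-1/125)*(-275 - 1125)/(-95) + 1811) = (-128 - 55735362191/15510401)*(6*(-1/125)*(-1/95)*(-1400) + 1811) = -57720693519*(-336/475 + 1811)/15510401 = -57720693519/15510401*859889/475 = -49633389429359391/7367440475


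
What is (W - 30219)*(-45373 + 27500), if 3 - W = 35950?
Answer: 1182584918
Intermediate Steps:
W = -35947 (W = 3 - 1*35950 = 3 - 35950 = -35947)
(W - 30219)*(-45373 + 27500) = (-35947 - 30219)*(-45373 + 27500) = -66166*(-17873) = 1182584918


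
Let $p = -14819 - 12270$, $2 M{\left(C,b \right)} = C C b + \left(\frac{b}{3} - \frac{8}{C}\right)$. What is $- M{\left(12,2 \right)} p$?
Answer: $3900816$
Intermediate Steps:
$M{\left(C,b \right)} = - \frac{4}{C} + \frac{b}{6} + \frac{b C^{2}}{2}$ ($M{\left(C,b \right)} = \frac{C C b + \left(\frac{b}{3} - \frac{8}{C}\right)}{2} = \frac{C^{2} b + \left(b \frac{1}{3} - \frac{8}{C}\right)}{2} = \frac{b C^{2} + \left(\frac{b}{3} - \frac{8}{C}\right)}{2} = \frac{b C^{2} + \left(- \frac{8}{C} + \frac{b}{3}\right)}{2} = \frac{- \frac{8}{C} + \frac{b}{3} + b C^{2}}{2} = - \frac{4}{C} + \frac{b}{6} + \frac{b C^{2}}{2}$)
$p = -27089$ ($p = -14819 - 12270 = -27089$)
$- M{\left(12,2 \right)} p = - (- \frac{4}{12} + \frac{1}{6} \cdot 2 + \frac{1}{2} \cdot 2 \cdot 12^{2}) \left(-27089\right) = - (\left(-4\right) \frac{1}{12} + \frac{1}{3} + \frac{1}{2} \cdot 2 \cdot 144) \left(-27089\right) = - (- \frac{1}{3} + \frac{1}{3} + 144) \left(-27089\right) = \left(-1\right) 144 \left(-27089\right) = \left(-144\right) \left(-27089\right) = 3900816$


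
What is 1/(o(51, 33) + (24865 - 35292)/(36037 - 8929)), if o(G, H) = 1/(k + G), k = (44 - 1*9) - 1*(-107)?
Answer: -5231844/1985303 ≈ -2.6353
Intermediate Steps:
k = 142 (k = (44 - 9) + 107 = 35 + 107 = 142)
o(G, H) = 1/(142 + G)
1/(o(51, 33) + (24865 - 35292)/(36037 - 8929)) = 1/(1/(142 + 51) + (24865 - 35292)/(36037 - 8929)) = 1/(1/193 - 10427/27108) = 1/(-1985303/5231844) = -5231844/1985303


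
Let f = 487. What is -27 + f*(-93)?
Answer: -45318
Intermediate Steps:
-27 + f*(-93) = -27 + 487*(-93) = -27 - 45291 = -45318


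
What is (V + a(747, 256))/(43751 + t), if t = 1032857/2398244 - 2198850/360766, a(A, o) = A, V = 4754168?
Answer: 2056987866426226580/18924339298906983 ≈ 108.70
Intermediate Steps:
t = -2450379565469/432602447452 (t = 1032857*(1/2398244) - 2198850*1/360766 = 1032857/2398244 - 1099425/180383 = -2450379565469/432602447452 ≈ -5.6643)
(V + a(747, 256))/(43751 + t) = (4754168 + 747)/(43751 - 2450379565469/432602447452) = 4754915/(18924339298906983/432602447452) = 4754915*(432602447452/18924339298906983) = 2056987866426226580/18924339298906983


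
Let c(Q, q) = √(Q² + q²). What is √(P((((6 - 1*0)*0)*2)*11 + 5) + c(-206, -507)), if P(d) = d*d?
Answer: √(25 + √299485) ≈ 23.922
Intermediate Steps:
P(d) = d²
√(P((((6 - 1*0)*0)*2)*11 + 5) + c(-206, -507)) = √(((((6 - 1*0)*0)*2)*11 + 5)² + √((-206)² + (-507)²)) = √(((((6 + 0)*0)*2)*11 + 5)² + √(42436 + 257049)) = √((((6*0)*2)*11 + 5)² + √299485) = √(((0*2)*11 + 5)² + √299485) = √((0*11 + 5)² + √299485) = √((0 + 5)² + √299485) = √(5² + √299485) = √(25 + √299485)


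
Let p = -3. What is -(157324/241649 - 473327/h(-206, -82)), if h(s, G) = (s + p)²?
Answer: 107506926579/10555469969 ≈ 10.185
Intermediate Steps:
h(s, G) = (-3 + s)² (h(s, G) = (s - 3)² = (-3 + s)²)
-(157324/241649 - 473327/h(-206, -82)) = -(157324/241649 - 473327/(-3 - 206)²) = -(157324*(1/241649) - 473327/((-209)²)) = -(157324/241649 - 473327/43681) = -1*(-107506926579/10555469969) = 107506926579/10555469969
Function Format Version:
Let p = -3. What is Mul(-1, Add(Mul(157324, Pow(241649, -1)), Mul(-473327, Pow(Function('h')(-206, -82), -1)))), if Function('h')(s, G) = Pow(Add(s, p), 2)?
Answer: Rational(107506926579, 10555469969) ≈ 10.185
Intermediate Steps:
Function('h')(s, G) = Pow(Add(-3, s), 2) (Function('h')(s, G) = Pow(Add(s, -3), 2) = Pow(Add(-3, s), 2))
Mul(-1, Add(Mul(157324, Pow(241649, -1)), Mul(-473327, Pow(Function('h')(-206, -82), -1)))) = Mul(-1, Add(Mul(157324, Pow(241649, -1)), Mul(-473327, Pow(Pow(Add(-3, -206), 2), -1)))) = Mul(-1, Add(Mul(157324, Rational(1, 241649)), Mul(-473327, Pow(Pow(-209, 2), -1)))) = Mul(-1, Add(Rational(157324, 241649), Mul(-473327, Pow(43681, -1)))) = Mul(-1, Add(Rational(157324, 241649), Mul(-473327, Rational(1, 43681)))) = Mul(-1, Add(Rational(157324, 241649), Rational(-473327, 43681))) = Mul(-1, Rational(-107506926579, 10555469969)) = Rational(107506926579, 10555469969)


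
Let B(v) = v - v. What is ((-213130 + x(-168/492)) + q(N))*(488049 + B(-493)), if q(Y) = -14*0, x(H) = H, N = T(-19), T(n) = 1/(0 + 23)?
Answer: -4264740050856/41 ≈ -1.0402e+11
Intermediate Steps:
T(n) = 1/23
N = 1/23 ≈ 0.043478
q(Y) = 0
B(v) = 0
((-213130 + x(-168/492)) + q(N))*(488049 + B(-493)) = ((-213130 - 168/492) + 0)*(488049 + 0) = ((-213130 - 168*1/492) + 0)*488049 = ((-213130 - 14/41) + 0)*488049 = (-8738344/41 + 0)*488049 = -8738344/41*488049 = -4264740050856/41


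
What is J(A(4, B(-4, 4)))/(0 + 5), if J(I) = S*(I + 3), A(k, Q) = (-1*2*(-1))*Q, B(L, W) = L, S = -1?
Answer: 1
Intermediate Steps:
A(k, Q) = 2*Q (A(k, Q) = (-2*(-1))*Q = 2*Q)
J(I) = -3 - I (J(I) = -(I + 3) = -(3 + I) = -3 - I)
J(A(4, B(-4, 4)))/(0 + 5) = (-3 - 2*(-4))/(0 + 5) = (-3 - 1*(-8))/5 = (-3 + 8)*(1/5) = 5*(1/5) = 1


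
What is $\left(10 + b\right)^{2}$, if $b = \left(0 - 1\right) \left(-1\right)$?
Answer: $121$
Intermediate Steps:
$b = 1$ ($b = \left(-1\right) \left(-1\right) = 1$)
$\left(10 + b\right)^{2} = \left(10 + 1\right)^{2} = 11^{2} = 121$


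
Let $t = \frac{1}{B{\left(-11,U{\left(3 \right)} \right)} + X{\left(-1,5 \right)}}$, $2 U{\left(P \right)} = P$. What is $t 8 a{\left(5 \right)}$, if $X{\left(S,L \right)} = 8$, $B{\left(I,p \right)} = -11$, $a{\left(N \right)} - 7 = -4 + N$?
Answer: $- \frac{64}{3} \approx -21.333$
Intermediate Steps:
$a{\left(N \right)} = 3 + N$ ($a{\left(N \right)} = 7 + \left(-4 + N\right) = 3 + N$)
$U{\left(P \right)} = \frac{P}{2}$
$t = - \frac{1}{3}$ ($t = \frac{1}{-11 + 8} = \frac{1}{-3} = - \frac{1}{3} \approx -0.33333$)
$t 8 a{\left(5 \right)} = - \frac{8 \left(3 + 5\right)}{3} = - \frac{8 \cdot 8}{3} = \left(- \frac{1}{3}\right) 64 = - \frac{64}{3}$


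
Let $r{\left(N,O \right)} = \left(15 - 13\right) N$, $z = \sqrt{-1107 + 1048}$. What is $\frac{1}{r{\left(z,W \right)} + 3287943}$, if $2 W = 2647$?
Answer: $\frac{3287943}{10810569171485} - \frac{2 i \sqrt{59}}{10810569171485} \approx 3.0414 \cdot 10^{-7} - 1.421 \cdot 10^{-12} i$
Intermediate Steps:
$W = \frac{2647}{2}$ ($W = \frac{1}{2} \cdot 2647 = \frac{2647}{2} \approx 1323.5$)
$z = i \sqrt{59}$ ($z = \sqrt{-59} = i \sqrt{59} \approx 7.6811 i$)
$r{\left(N,O \right)} = 2 N$
$\frac{1}{r{\left(z,W \right)} + 3287943} = \frac{1}{2 i \sqrt{59} + 3287943} = \frac{1}{3287943 + 2 i \sqrt{59}}$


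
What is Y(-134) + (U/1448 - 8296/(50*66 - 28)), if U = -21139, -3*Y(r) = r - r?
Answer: -10147427/592232 ≈ -17.134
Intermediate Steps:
Y(r) = 0 (Y(r) = -(r - r)/3 = -1/3*0 = 0)
Y(-134) + (U/1448 - 8296/(50*66 - 28)) = 0 + (-21139/1448 - 8296/(50*66 - 28)) = 0 + (-21139*1/1448 - 8296/(3300 - 28)) = 0 + (-21139/1448 - 8296/3272) = 0 + (-21139/1448 - 8296*1/3272) = 0 + (-21139/1448 - 1037/409) = 0 - 10147427/592232 = -10147427/592232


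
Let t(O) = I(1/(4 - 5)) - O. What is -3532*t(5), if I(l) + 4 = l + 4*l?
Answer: 49448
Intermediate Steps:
I(l) = -4 + 5*l (I(l) = -4 + (l + 4*l) = -4 + 5*l)
t(O) = -9 - O (t(O) = (-4 + 5/(4 - 5)) - O = (-4 + 5/(-1)) - O = (-4 + 5*(-1)) - O = (-4 - 5) - O = -9 - O)
-3532*t(5) = -3532*(-9 - 1*5) = -3532*(-9 - 5) = -3532*(-14) = 49448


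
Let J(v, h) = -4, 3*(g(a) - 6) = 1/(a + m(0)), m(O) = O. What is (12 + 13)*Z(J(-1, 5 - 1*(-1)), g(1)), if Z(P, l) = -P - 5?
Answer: -25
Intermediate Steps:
g(a) = 6 + 1/(3*a) (g(a) = 6 + 1/(3*(a + 0)) = 6 + 1/(3*a))
Z(P, l) = -5 - P
(12 + 13)*Z(J(-1, 5 - 1*(-1)), g(1)) = (12 + 13)*(-5 - 1*(-4)) = 25*(-5 + 4) = 25*(-1) = -25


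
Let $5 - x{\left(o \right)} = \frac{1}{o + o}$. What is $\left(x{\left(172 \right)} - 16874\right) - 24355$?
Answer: $- \frac{14181057}{344} \approx -41224.0$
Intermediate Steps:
$x{\left(o \right)} = 5 - \frac{1}{2 o}$ ($x{\left(o \right)} = 5 - \frac{1}{o + o} = 5 - \frac{1}{2 o}$)
$\left(x{\left(172 \right)} - 16874\right) - 24355 = \left(\left(5 - \frac{1}{2 \cdot 172}\right) - 16874\right) - 24355 = \left(\left(5 - \frac{1}{344}\right) - 16874\right) - 24355 = \left(\frac{1719}{344} - 16874\right) - 24355 = - \frac{5802937}{344} - 24355 = - \frac{14181057}{344}$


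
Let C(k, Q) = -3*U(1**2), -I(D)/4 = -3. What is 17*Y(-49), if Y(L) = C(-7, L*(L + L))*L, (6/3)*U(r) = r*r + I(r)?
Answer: 32487/2 ≈ 16244.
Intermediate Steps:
I(D) = 12 (I(D) = -4*(-3) = 12)
U(r) = 6 + r**2/2 (U(r) = (r*r + 12)/2 = (r**2 + 12)/2 = (12 + r**2)/2 = 6 + r**2/2)
C(k, Q) = -39/2 (C(k, Q) = -3*(6 + (1**2)**2/2) = -3*(6 + (1/2)*1**2) = -3*(6 + (1/2)*1) = -3*(6 + 1/2) = -3*13/2 = -39/2)
Y(L) = -39*L/2
17*Y(-49) = 17*(-39/2*(-49)) = 17*(1911/2) = 32487/2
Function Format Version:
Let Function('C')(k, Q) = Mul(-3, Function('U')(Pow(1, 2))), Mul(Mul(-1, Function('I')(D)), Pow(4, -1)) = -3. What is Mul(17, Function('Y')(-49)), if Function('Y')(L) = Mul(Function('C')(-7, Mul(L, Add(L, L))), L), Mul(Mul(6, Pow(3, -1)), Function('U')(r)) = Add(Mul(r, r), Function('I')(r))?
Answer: Rational(32487, 2) ≈ 16244.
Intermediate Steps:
Function('I')(D) = 12 (Function('I')(D) = Mul(-4, -3) = 12)
Function('U')(r) = Add(6, Mul(Rational(1, 2), Pow(r, 2))) (Function('U')(r) = Mul(Rational(1, 2), Add(Mul(r, r), 12)) = Mul(Rational(1, 2), Add(Pow(r, 2), 12)) = Mul(Rational(1, 2), Add(12, Pow(r, 2))) = Add(6, Mul(Rational(1, 2), Pow(r, 2))))
Function('C')(k, Q) = Rational(-39, 2) (Function('C')(k, Q) = Mul(-3, Add(6, Mul(Rational(1, 2), Pow(Pow(1, 2), 2)))) = Mul(-3, Add(6, Mul(Rational(1, 2), Pow(1, 2)))) = Mul(-3, Add(6, Mul(Rational(1, 2), 1))) = Mul(-3, Add(6, Rational(1, 2))) = Mul(-3, Rational(13, 2)) = Rational(-39, 2))
Function('Y')(L) = Mul(Rational(-39, 2), L)
Mul(17, Function('Y')(-49)) = Mul(17, Mul(Rational(-39, 2), -49)) = Mul(17, Rational(1911, 2)) = Rational(32487, 2)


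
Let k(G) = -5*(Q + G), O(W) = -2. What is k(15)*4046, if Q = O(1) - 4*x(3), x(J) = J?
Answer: -20230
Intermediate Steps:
Q = -14 (Q = -2 - 4*3 = -2 - 12 = -14)
k(G) = 70 - 5*G (k(G) = -5*(-14 + G) = 70 - 5*G)
k(15)*4046 = (70 - 5*15)*4046 = (70 - 75)*4046 = -5*4046 = -20230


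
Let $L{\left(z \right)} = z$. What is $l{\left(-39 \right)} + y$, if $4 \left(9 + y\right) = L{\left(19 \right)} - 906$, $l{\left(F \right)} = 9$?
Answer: $- \frac{887}{4} \approx -221.75$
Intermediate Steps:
$y = - \frac{923}{4}$ ($y = -9 + \frac{19 - 906}{4} = -9 + \frac{1}{4} \left(-887\right) = -9 - \frac{887}{4} = - \frac{923}{4} \approx -230.75$)
$l{\left(-39 \right)} + y = 9 - \frac{923}{4} = - \frac{887}{4}$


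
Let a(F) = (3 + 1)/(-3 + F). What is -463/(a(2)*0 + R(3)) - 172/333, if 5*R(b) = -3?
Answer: 256793/333 ≈ 771.15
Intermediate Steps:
a(F) = 4/(-3 + F)
R(b) = -⅗ (R(b) = (⅕)*(-3) = -⅗)
-463/(a(2)*0 + R(3)) - 172/333 = -463/((4/(-3 + 2))*0 - ⅗) - 172/333 = -463/((4/(-1))*0 - ⅗) - 172*1/333 = -463/((4*(-1))*0 - ⅗) - 172/333 = -463/(-4*0 - ⅗) - 172/333 = -463/(0 - ⅗) - 172/333 = -463/(-⅗) - 172/333 = -463*(-5/3) - 172/333 = 2315/3 - 172/333 = 256793/333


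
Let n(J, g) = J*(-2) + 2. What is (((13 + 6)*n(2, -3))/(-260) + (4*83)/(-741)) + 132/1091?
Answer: -1462447/8084310 ≈ -0.18090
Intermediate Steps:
n(J, g) = 2 - 2*J (n(J, g) = -2*J + 2 = 2 - 2*J)
(((13 + 6)*n(2, -3))/(-260) + (4*83)/(-741)) + 132/1091 = (((13 + 6)*(2 - 2*2))/(-260) + (4*83)/(-741)) + 132/1091 = ((19*(2 - 4))*(-1/260) + 332*(-1/741)) + 132*(1/1091) = ((19*(-2))*(-1/260) - 332/741) + 132/1091 = (-38*(-1/260) - 332/741) + 132/1091 = (19/130 - 332/741) + 132/1091 = -2237/7410 + 132/1091 = -1462447/8084310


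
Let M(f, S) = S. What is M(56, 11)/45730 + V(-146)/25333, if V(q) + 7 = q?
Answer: -6718027/1158478090 ≈ -0.0057990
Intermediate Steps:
V(q) = -7 + q
M(56, 11)/45730 + V(-146)/25333 = 11/45730 + (-7 - 146)/25333 = 11*(1/45730) - 153*1/25333 = 11/45730 - 153/25333 = -6718027/1158478090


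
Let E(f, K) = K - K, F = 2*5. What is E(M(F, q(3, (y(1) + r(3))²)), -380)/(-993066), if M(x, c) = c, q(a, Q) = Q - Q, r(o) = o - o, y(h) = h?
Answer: 0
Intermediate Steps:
F = 10
r(o) = 0
q(a, Q) = 0
E(f, K) = 0
E(M(F, q(3, (y(1) + r(3))²)), -380)/(-993066) = 0/(-993066) = 0*(-1/993066) = 0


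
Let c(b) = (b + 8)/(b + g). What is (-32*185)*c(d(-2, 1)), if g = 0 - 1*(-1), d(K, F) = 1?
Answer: -26640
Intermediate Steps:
g = 1 (g = 0 + 1 = 1)
c(b) = (8 + b)/(1 + b) (c(b) = (b + 8)/(b + 1) = (8 + b)/(1 + b))
(-32*185)*c(d(-2, 1)) = (-32*185)*((8 + 1)/(1 + 1)) = -5920*9/2 = -26640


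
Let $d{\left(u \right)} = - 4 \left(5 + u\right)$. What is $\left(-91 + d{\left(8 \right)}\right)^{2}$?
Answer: $20449$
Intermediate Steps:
$d{\left(u \right)} = -20 - 4 u$
$\left(-91 + d{\left(8 \right)}\right)^{2} = \left(-91 - 52\right)^{2} = \left(-143\right)^{2} = 20449$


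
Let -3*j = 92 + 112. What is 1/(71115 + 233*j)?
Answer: 1/55271 ≈ 1.8093e-5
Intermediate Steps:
j = -68 (j = -(92 + 112)/3 = -⅓*204 = -68)
1/(71115 + 233*j) = 1/(71115 + 233*(-68)) = 1/(71115 - 15844) = 1/55271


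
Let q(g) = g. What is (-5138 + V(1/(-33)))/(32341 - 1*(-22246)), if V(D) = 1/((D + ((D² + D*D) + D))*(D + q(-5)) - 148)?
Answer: -27272807113/289750634524 ≈ -0.094125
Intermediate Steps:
V(D) = 1/(-148 + (-5 + D)*(2*D + 2*D²)) (V(D) = 1/((D + ((D² + D*D) + D))*(D - 5) - 148) = 1/((D + ((D² + D²) + D))*(-5 + D) - 148) = 1/((D + (2*D² + D))*(-5 + D) - 148) = 1/((D + (D + 2*D²))*(-5 + D) - 148) = 1/((2*D + 2*D²)*(-5 + D) - 148) = 1/((-5 + D)*(2*D + 2*D²) - 148) = 1/(-148 + (-5 + D)*(2*D + 2*D²)))
(-5138 + V(1/(-33)))/(32341 - 1*(-22246)) = (-5138 + 1/(2*(-74 + (1/(-33))³ - 5/(-33) - 4*(1/(-33))²)))/(32341 - 1*(-22246)) = (-5138 + 1/(2*(-74 + (-1/33)³ - 5*(-1/33) - 4*(-1/33)²)))/(32341 + 22246) = (-5138 + 1/(2*(-74 - 1/35937 + 5/33 - 4*1/1089)))/54587 = (-5138 + 1/(2*(-74 - 1/35937 + 5/33 - 4/1089)))*(1/54587) = (-5138 + 1/(2*(-2654026/35937)))*(1/54587) = (-5138 + (½)*(-35937/2654026))*(1/54587) = (-5138 - 35937/5308052)*(1/54587) = -27272807113/5308052*1/54587 = -27272807113/289750634524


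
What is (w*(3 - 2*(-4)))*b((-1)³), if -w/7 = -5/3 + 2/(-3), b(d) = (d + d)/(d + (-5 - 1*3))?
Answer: 1078/27 ≈ 39.926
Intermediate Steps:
b(d) = 2*d/(-8 + d) (b(d) = (2*d)/(d + (-5 - 3)) = (2*d)/(d - 8) = (2*d)/(-8 + d) = 2*d/(-8 + d))
w = 49/3 (w = -7*(-5/3 + 2/(-3)) = -7*(-5*⅓ + 2*(-⅓)) = -7*(-5/3 - ⅔) = -7*(-7/3) = 49/3 ≈ 16.333)
(w*(3 - 2*(-4)))*b((-1)³) = (49*(3 - 2*(-4))/3)*(2*(-1)³/(-8 + (-1)³)) = (49*(3 + 8)/3)*(2*(-1)/(-8 - 1)) = ((49/3)*11)*(2*(-1)/(-9)) = 539*(2*(-1)*(-⅑))/3 = (539/3)*(2/9) = 1078/27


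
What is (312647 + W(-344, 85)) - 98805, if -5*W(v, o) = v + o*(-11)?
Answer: 1070489/5 ≈ 2.1410e+5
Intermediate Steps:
W(v, o) = -v/5 + 11*o/5 (W(v, o) = -(v + o*(-11))/5 = -(v - 11*o)/5 = -v/5 + 11*o/5)
(312647 + W(-344, 85)) - 98805 = (312647 + (-1/5*(-344) + (11/5)*85)) - 98805 = (312647 + (344/5 + 187)) - 98805 = (312647 + 1279/5) - 98805 = 1564514/5 - 98805 = 1070489/5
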